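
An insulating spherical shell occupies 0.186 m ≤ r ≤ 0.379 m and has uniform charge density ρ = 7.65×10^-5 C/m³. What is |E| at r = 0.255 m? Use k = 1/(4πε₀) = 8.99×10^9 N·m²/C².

Symmetry ⇒ E = E(r) r̂. Gaussian sphere of radius r = 0.255 m (within the shell material, 0.186 m < r < 0.379 m).
Only the shell between 0.186 m and r is enclosed: Q_enc = ρ·(4π/3)(r³ − a³) = (7.65×10^-5)·(4π/3)·((0.255)³ − (0.186)³) = 3.251e-6 C.
Applying ∮E·dA = Q_enc/ε₀ with Φ = E(4πr²):
E = k|Q_enc|/r² = (8.99×10^9)(3.251e-6)/(0.255)² = 4.50×10^5 N/C.

|E| = 4.50×10^5 V/m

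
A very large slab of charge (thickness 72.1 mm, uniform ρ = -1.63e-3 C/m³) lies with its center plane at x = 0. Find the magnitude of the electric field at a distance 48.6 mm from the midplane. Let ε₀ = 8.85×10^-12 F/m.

The point |x| = 48.6 mm lies outside the slab (half-thickness 0.03605 m). A symmetric pillbox spanning the full slab encloses Q_enc = ρ·d·A.
Flux = 2EA ⇒ E = |ρ|d/(2ε₀), independent of distance outside.
E = (1.63×10^-3)(0.0721)/(2·8.85×10^-12) = 6.64×10^6 N/C.

|E| = 6.64e6 N/C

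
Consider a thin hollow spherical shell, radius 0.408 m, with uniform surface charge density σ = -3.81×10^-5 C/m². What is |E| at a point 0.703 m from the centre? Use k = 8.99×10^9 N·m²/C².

Symmetry ⇒ E = E(r) r̂. Gaussian sphere of radius r = 0.703 m (r > 0.408 m).
The entire shell is enclosed: Q_enc = σ·4πR² = (-3.81e-5)·4π·(0.408)² = -7.97×10^-5 C.
Gauss's law: E·4πr² = Q_enc/ε₀.
E = k|Q_enc|/r² = (8.99×10^9)(7.97e-5)/(0.703)² = 1.45×10^6 N/C.

E = 1.45e6 N/C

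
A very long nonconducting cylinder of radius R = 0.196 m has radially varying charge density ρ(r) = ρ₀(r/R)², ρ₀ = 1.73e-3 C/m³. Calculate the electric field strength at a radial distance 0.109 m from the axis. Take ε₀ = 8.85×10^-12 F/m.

E = 1.65×10^6 N/C

Coaxial Gaussian cylinder, radius r = 0.109 m, length L (r < R).
λ_enc = ∫₀^r ρ(r')·2πr' dr' = (2πρ₀/R²)·r^4/4 = 9.985×10^-6 C/m.
Gauss's law: E·2πrL = λ_enc L/ε₀.
E = |λ_enc|/(2πε₀r) = (9.985×10^-6)/(2π·8.85×10^-12·0.109) = 1.65×10^6 N/C.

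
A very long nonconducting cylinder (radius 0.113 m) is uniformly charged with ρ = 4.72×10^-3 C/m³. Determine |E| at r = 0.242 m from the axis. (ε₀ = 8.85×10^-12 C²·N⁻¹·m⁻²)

Coaxial Gaussian cylinder, radius r = 0.242 m, length L (r > 0.113 m, full cross-section enclosed).
λ_enc = ρ·πR² = (4.72×10^-3)π(0.113)² = 1.893×10^-4 C/m.
By Gauss's law (flux through the curved wall only), E·2πrL = λ_enc L/ε₀.
E = |λ_enc|/(2πε₀r) = (1.893×10^-4)/(2π·8.85×10^-12·0.242) = 1.41×10^7 N/C.

E = 1.41×10^7 V/m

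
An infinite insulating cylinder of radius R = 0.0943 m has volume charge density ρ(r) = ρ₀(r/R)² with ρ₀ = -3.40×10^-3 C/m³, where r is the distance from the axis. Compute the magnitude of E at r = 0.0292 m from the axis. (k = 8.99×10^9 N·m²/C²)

Choose a coaxial cylinder of radius r = 0.0292 m (arbitrary length L) as the Gaussian surface (r < R).
λ_enc = ∫₀^r ρ(r')·2πr' dr' = (2πρ₀/R²)·r^4/4 = -4.366e-7 C/m.
Gauss's law: E·2πrL = λ_enc L/ε₀.
E = 2k|λ_enc|/r = 2(8.99×10^9)(4.366e-7)/(0.0292) = 2.69e5 N/C.

E ≈ 2.69×10^5 N/C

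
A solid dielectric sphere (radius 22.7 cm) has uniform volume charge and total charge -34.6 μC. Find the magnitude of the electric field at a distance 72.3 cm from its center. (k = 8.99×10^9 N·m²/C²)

5.95e5 V/m

Symmetry ⇒ E = E(r) r̂. Gaussian sphere of radius r = 72.3 cm (r > R, so the entire charge is enclosed).
Q_enc = -34.6 μC = -3.46×10^-5 C.
Gauss's law: E·4πr² = Q_enc/ε₀.
E = k|Q_enc|/r² = (8.99×10^9)(3.46e-5)/(0.723)² = 5.95×10^5 N/C.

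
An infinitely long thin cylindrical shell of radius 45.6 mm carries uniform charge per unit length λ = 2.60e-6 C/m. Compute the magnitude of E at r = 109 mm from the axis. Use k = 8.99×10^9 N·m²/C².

Coaxial Gaussian cylinder, radius r = 109 mm, length L (r > 45.6 mm).
The full line charge is enclosed: λ_enc = 2.60e-6 C/m.
Applying ∮E·dA = Q_enc/ε₀ with the end caps contributing no flux:
E = 2k|λ_enc|/r = 2(8.99×10^9)(2.60e-6)/(0.109) = 4.29×10^5 N/C.

E = 4.29e5 V/m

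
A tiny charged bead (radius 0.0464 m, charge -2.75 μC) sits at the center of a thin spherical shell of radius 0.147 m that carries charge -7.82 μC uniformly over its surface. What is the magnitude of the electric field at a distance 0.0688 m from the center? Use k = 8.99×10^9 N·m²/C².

|E| = 5.22×10^6 N/C

Use a concentric Gaussian sphere at r = 0.0688 m (between the bodies, 0.0464 m < r < 0.147 m).
Only the inner charge is enclosed; the outer shell contributes nothing inside itself. Q_enc = -2.75 μC = -2.75×10^-6 C.
By Gauss's law, ∮E·dA = E·4πr² = Q_enc/ε₀.
E = k|Q_enc|/r² = (8.99×10^9)(2.75e-6)/(0.0688)² = 5.22×10^6 N/C.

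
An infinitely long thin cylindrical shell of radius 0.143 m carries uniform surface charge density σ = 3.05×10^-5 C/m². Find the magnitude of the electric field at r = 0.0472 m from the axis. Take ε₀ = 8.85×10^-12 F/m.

E = 0 (no enclosed charge)

Coaxial Gaussian cylinder, radius r = 0.0472 m, length L (r < 0.143 m, inside the shell).
All the surface charge lies outside this cylinder: Q_enc = 0, hence E = 0.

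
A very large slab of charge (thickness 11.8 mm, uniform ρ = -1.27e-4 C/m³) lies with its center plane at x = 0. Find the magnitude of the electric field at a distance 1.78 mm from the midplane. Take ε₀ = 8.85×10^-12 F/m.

E = 2.55e4 N/C

By symmetry E is perpendicular to the slab. A Gaussian pillbox from −1.78 mm to +1.78 mm (face area A) lies entirely within the slab.
Q_enc = ρ·(2x)·A and flux = 2EA, so 2EA = 2ρxA/ε₀ ⇒ E = |ρ|x/ε₀.
E = (1.27×10^-4)(0.00178)/(8.85×10^-12) = 2.55e4 N/C.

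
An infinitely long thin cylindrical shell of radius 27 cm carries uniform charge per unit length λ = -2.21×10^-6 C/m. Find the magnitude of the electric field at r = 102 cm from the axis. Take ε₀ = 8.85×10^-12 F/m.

Take a coaxial cylindrical Gaussian surface of radius r = 102 cm and length L (r > 27 cm).
The full line charge is enclosed: λ_enc = -2.21×10^-6 C/m.
Applying ∮E·dA = Q_enc/ε₀ with the end caps contributing no flux:
E = |λ_enc|/(2πε₀r) = (2.21×10^-6)/(2π·8.85×10^-12·1.02) = 3.90e4 N/C.

|E| ≈ 3.90e4 N/C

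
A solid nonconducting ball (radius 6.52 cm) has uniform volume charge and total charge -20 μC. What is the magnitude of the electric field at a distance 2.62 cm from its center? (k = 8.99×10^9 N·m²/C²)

By spherical symmetry E is radial; choose a Gaussian sphere of radius r = 2.62 cm (r < R).
For a uniform sphere the enclosed fraction is (r/R)³, so Q_enc = (-20 μC)(0.0262/0.0652)³ = -1.298×10^-6 C.
Since E is radial and uniform over the Gaussian sphere, Φ = E·4πr² = Q_enc/ε₀.
E = k|Q_enc|/r² = (8.99×10^9)(1.298×10^-6)/(0.0262)² = 1.70×10^7 N/C.

E = 1.70e7 V/m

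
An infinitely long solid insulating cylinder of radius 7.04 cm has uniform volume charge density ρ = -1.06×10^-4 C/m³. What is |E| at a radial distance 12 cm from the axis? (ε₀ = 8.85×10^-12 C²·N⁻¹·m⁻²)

Take a coaxial cylindrical Gaussian surface of radius r = 12 cm and length L (r > 7.04 cm, full cross-section enclosed).
λ_enc = ρ·πR² = (-1.06×10^-4)π(0.0704)² = -1.65×10^-6 C/m.
Applying ∮E·dA = Q_enc/ε₀ with the end caps contributing no flux:
E = |λ_enc|/(2πε₀r) = (1.65×10^-6)/(2π·8.85×10^-12·0.12) = 2.47×10^5 N/C.

E = 2.47×10^5 N/C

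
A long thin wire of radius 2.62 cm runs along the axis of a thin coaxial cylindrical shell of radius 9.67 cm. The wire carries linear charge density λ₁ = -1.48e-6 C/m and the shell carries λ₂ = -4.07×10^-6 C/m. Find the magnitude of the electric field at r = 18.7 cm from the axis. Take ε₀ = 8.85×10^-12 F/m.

|E| ≈ 5.34×10^5 N/C

Coaxial Gaussian cylinder, radius r = 18.7 cm, length L (r > 9.67 cm, enclosing both).
λ_enc = λ₁ + λ₂ = (-1.48×10^-6) + (-4.07e-6) = -5.55e-6 C/m.
Since E is radial and uniform over the curved surface, Φ = E·2πrL = Q_enc/ε₀ = λ_enc L/ε₀.
E = |λ_enc|/(2πε₀r) = (5.55e-6)/(2π·8.85×10^-12·0.187) = 5.34×10^5 N/C.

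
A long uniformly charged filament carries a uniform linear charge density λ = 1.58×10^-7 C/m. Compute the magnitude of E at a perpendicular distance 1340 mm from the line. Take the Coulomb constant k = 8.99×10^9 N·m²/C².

Coaxial Gaussian cylinder, radius r = 1340 mm, length L.
Q_enc = λL, so λ_enc = 1.58e-7 C/m.
Applying ∮E·dA = Q_enc/ε₀ with the end caps contributing no flux:
E = 2k|λ_enc|/r = 2(8.99×10^9)(1.58×10^-7)/(1.34) = 2.12e3 N/C.

|E| = 2.12e3 N/C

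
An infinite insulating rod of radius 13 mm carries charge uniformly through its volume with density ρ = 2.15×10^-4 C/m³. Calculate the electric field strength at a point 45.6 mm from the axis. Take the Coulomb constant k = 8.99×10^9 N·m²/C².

By cylindrical symmetry E is radial; use a coaxial Gaussian cylinder of radius 45.6 mm and length L (r > 13 mm, full cross-section enclosed).
λ_enc = ρ·πR² = (2.15×10^-4)π(0.013)² = 1.141×10^-7 C/m.
Gauss's law: E·2πrL = λ_enc L/ε₀.
E = 2k|λ_enc|/r = 2(8.99×10^9)(1.141e-7)/(0.0456) = 4.50×10^4 N/C.

|E| = 4.50×10^4 N/C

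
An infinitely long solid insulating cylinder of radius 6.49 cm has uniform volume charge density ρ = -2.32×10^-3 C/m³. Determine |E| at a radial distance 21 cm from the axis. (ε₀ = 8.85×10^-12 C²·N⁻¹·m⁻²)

By cylindrical symmetry E is radial; use a coaxial Gaussian cylinder of radius 21 cm and length L (r > 6.49 cm, full cross-section enclosed).
λ_enc = ρ·πR² = (-2.32e-3)π(0.0649)² = -3.07×10^-5 C/m.
By Gauss's law (flux through the curved wall only), E·2πrL = λ_enc L/ε₀.
E = |λ_enc|/(2πε₀r) = (3.07×10^-5)/(2π·8.85×10^-12·0.21) = 2.63e6 N/C.

E ≈ 2.63×10^6 V/m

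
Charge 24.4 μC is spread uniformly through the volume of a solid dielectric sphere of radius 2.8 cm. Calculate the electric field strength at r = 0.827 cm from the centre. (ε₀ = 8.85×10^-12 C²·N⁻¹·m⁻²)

|E| = 8.27×10^7 V/m

Take a concentric spherical Gaussian surface of radius r = 0.827 cm (r < R).
Only the charge within r is enclosed: Q_enc = Q·(r/R)³ = (24.4 μC)·(0.827 cm/2.8 cm)³ = 6.287×10^-7 C.
Applying ∮E·dA = Q_enc/ε₀ with Φ = E(4πr²):
E = |Q_enc|/(4πε₀r²) = (6.287×10^-7)/(4π·8.85×10^-12·(0.00827)²) = 8.27×10^7 N/C.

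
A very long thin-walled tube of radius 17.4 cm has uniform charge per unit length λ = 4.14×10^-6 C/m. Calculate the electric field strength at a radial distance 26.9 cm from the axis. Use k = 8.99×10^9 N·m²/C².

Choose a coaxial cylinder of radius r = 26.9 cm (arbitrary length L) as the Gaussian surface (r > 17.4 cm).
The full line charge is enclosed: λ_enc = 4.14×10^-6 C/m.
Gauss's law: E·2πrL = λ_enc L/ε₀.
E = 2k|λ_enc|/r = 2(8.99×10^9)(4.14e-6)/(0.269) = 2.77×10^5 N/C.

|E| ≈ 2.77e5 V/m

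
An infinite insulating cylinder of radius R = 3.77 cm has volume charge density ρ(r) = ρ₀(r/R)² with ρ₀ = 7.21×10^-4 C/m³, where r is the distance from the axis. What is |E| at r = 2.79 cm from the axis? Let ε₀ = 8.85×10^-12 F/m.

By cylindrical symmetry E is radial; use a coaxial Gaussian cylinder of radius 2.79 cm and length L (r < R).
λ_enc = ∫₀^r ρ(r')·2πr' dr' = (2πρ₀/R²)·r^4/4 = 4.828e-7 C/m.
Gauss's law: E·2πrL = λ_enc L/ε₀.
E = |λ_enc|/(2πε₀r) = (4.828×10^-7)/(2π·8.85×10^-12·0.0279) = 3.11×10^5 N/C.

|E| = 3.11e5 V/m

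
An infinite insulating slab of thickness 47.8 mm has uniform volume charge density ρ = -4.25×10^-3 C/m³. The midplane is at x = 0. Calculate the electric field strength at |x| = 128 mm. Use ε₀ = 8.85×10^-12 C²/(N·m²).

The point |x| = 128 mm lies outside the slab (half-thickness 0.0239 m). A symmetric pillbox spanning the full slab encloses Q_enc = ρ·d·A.
Flux = 2EA ⇒ E = |ρ|d/(2ε₀), independent of distance outside.
E = (4.25e-3)(0.0478)/(2·8.85×10^-12) = 1.15e7 N/C.

|E| = 1.15×10^7 V/m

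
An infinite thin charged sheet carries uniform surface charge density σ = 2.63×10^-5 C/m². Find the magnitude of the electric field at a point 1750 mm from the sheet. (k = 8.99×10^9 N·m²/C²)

The symmetry is planar: E is normal to the sheet and the same magnitude on both sides. Take a pillbox straddling the sheet with end-cap area A.
Flux Φ = 2EA and Q_enc = σA, so 2EA = σA/ε₀ ⇒ E = |σ|/(2ε₀), independent of distance.
E = 2πk|σ| = 2π(8.99×10^9)(2.63×10^-5) = 1.49×10^6 N/C.

E = 1.49×10^6 N/C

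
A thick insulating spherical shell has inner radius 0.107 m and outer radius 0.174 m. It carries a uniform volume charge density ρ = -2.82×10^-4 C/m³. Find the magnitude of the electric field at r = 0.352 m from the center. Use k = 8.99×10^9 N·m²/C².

By spherical symmetry E is radial; choose a Gaussian sphere of radius r = 0.352 m (r > 0.174 m, enclosing the whole shell).
Q_enc = ρ·(4π/3)(b³ − a³) = (-2.82e-4)·(4π/3)·((0.174)³ − (0.107)³) = -4.776×10^-6 C.
Applying ∮E·dA = Q_enc/ε₀ with Φ = E(4πr²):
E = k|Q_enc|/r² = (8.99×10^9)(4.776e-6)/(0.352)² = 3.47×10^5 N/C.

E = 3.47e5 N/C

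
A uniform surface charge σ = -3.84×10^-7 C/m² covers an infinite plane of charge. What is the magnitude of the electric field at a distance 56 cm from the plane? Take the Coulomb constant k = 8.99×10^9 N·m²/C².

|E| = 2.17×10^4 V/m

Choose a cylindrical pillbox piercing the sheet, end faces (area A) parallel to it.
Only the two end caps contribute flux: Φ = 2EA. With Q_enc = σA, Gauss's law gives E = |σ|/(2ε₀).
E = 2πk|σ| = 2π(8.99×10^9)(3.84×10^-7) = 2.17×10^4 N/C.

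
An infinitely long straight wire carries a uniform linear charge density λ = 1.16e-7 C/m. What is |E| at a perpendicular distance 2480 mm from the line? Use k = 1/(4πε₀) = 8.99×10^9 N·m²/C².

|E| ≈ 841 N/C

By cylindrical symmetry E is radial; use a coaxial Gaussian cylinder of radius 2480 mm and length L.
Q_enc = λL, so λ_enc = 1.16×10^-7 C/m.
Gauss's law: E·2πrL = λ_enc L/ε₀.
E = 2k|λ_enc|/r = 2(8.99×10^9)(1.16×10^-7)/(2.48) = 841 N/C.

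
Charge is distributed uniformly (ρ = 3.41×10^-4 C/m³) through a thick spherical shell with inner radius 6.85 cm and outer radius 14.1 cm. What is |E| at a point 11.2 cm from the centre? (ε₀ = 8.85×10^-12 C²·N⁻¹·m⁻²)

E ≈ 1.11×10^6 N/C

Take a concentric spherical Gaussian surface of radius r = 11.2 cm (within the shell material, 6.85 cm < r < 14.1 cm).
Enclosed charge is the volume from a to r: Q_enc = (4π/3)ρ(r³ − a³) = 1.548e-6 C.
By Gauss's law, ∮E·dA = E·4πr² = Q_enc/ε₀.
E = |Q_enc|/(4πε₀r²) = (1.548e-6)/(4π·8.85×10^-12·(0.112)²) = 1.11×10^6 N/C.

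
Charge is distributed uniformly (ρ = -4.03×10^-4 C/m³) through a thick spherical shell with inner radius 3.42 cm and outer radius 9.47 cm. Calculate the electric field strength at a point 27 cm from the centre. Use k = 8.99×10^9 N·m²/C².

Symmetry ⇒ E = E(r) r̂. Gaussian sphere of radius r = 27 cm (r > 9.47 cm, enclosing the whole shell).
Q_enc = ρ·(4π/3)(b³ − a³) = (-4.03×10^-4)·(4π/3)·((0.0947)³ − (0.0342)³) = -1.366×10^-6 C.
Gauss's law: E·4πr² = Q_enc/ε₀.
E = k|Q_enc|/r² = (8.99×10^9)(1.366×10^-6)/(0.27)² = 1.68×10^5 N/C.

E ≈ 1.68e5 N/C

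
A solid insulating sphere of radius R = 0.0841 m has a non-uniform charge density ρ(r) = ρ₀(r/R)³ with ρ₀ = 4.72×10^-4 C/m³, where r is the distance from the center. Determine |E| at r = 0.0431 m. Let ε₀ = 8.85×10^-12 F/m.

E ≈ 5.16e4 N/C

Use a concentric Gaussian sphere at r = 0.0431 m (r < R).
Q_enc = ∫₀^r ρ(r')·4πr'² dr' = (4πρ₀/R³) ∫₀^r r'^5 dr' = 4πρ₀ r^6/(6·R³) = 1.065e-8 C.
Since E is radial and uniform over the Gaussian sphere, Φ = E·4πr² = Q_enc/ε₀.
E = |Q_enc|/(4πε₀r²) = (1.065×10^-8)/(4π·8.85×10^-12·(0.0431)²) = 5.16×10^4 N/C.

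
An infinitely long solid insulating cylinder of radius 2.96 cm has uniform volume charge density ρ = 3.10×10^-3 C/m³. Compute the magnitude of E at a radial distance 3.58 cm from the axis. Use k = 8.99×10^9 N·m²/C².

By cylindrical symmetry E is radial; use a coaxial Gaussian cylinder of radius 3.58 cm and length L (r > 2.96 cm, full cross-section enclosed).
λ_enc = ρ·πR² = (3.10×10^-3)π(0.0296)² = 8.533e-6 C/m.
By Gauss's law (flux through the curved wall only), E·2πrL = λ_enc L/ε₀.
E = 2k|λ_enc|/r = 2(8.99×10^9)(8.533×10^-6)/(0.0358) = 4.29×10^6 N/C.

|E| ≈ 4.29×10^6 N/C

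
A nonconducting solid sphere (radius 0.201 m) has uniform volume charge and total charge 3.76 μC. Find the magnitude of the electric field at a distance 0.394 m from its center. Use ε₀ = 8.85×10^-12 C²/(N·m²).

|E| = 2.18×10^5 V/m

Use a concentric Gaussian sphere at r = 0.394 m (r > R, so the entire charge is enclosed).
Q_enc = 3.76 μC = 3.76e-6 C.
By Gauss's law, ∮E·dA = E·4πr² = Q_enc/ε₀.
E = |Q_enc|/(4πε₀r²) = (3.76e-6)/(4π·8.85×10^-12·(0.394)²) = 2.18×10^5 N/C.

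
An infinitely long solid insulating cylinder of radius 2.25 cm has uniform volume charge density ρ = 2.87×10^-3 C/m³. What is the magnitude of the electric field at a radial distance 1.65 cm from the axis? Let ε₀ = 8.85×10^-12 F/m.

By cylindrical symmetry E is radial; use a coaxial Gaussian cylinder of radius 1.65 cm and length L (r < R).
Enclosed charge per unit length: λ_enc = ρ·πr² = (2.87e-3)π(0.0165)² = 2.455e-6 C/m.
Applying ∮E·dA = Q_enc/ε₀ with the end caps contributing no flux:
E = |λ_enc|/(2πε₀r) = (2.455×10^-6)/(2π·8.85×10^-12·0.0165) = 2.68e6 N/C.

E ≈ 2.68e6 V/m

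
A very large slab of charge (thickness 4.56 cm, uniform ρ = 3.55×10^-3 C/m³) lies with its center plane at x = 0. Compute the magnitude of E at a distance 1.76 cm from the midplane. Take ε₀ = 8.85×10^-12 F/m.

|E| ≈ 7.06×10^6 V/m

By symmetry E is perpendicular to the slab. A Gaussian pillbox from −1.76 cm to +1.76 cm (face area A) lies entirely within the slab.
Q_enc = ρ·(2x)·A and flux = 2EA, so 2EA = 2ρxA/ε₀ ⇒ E = |ρ|x/ε₀.
E = (3.55e-3)(0.0176)/(8.85×10^-12) = 7.06×10^6 N/C.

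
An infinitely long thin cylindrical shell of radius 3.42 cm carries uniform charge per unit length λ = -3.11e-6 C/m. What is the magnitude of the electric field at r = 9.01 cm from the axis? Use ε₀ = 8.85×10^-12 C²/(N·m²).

E = 6.21×10^5 N/C

Choose a coaxial cylinder of radius r = 9.01 cm (arbitrary length L) as the Gaussian surface (r > 3.42 cm).
The full line charge is enclosed: λ_enc = -3.11×10^-6 C/m.
Gauss's law: E·2πrL = λ_enc L/ε₀.
E = |λ_enc|/(2πε₀r) = (3.11×10^-6)/(2π·8.85×10^-12·0.0901) = 6.21×10^5 N/C.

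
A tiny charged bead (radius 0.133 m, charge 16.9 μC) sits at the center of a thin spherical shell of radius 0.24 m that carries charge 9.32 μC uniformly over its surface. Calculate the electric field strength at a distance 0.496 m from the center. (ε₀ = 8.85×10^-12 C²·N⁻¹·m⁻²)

Symmetry ⇒ E = E(r) r̂. Gaussian sphere of radius r = 0.496 m (r > 0.24 m, enclosing both).
Q_enc = (16.9 μC) + (9.32 μC) = 2.622e-5 C.
By Gauss's law, ∮E·dA = E·4πr² = Q_enc/ε₀.
E = |Q_enc|/(4πε₀r²) = (2.622×10^-5)/(4π·8.85×10^-12·(0.496)²) = 9.58×10^5 N/C.

|E| = 9.58e5 V/m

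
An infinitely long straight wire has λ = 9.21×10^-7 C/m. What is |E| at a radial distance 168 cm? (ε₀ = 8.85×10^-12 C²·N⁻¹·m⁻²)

Take a coaxial cylindrical Gaussian surface of radius r = 168 cm and length L.
Q_enc = λL, so λ_enc = 9.21e-7 C/m.
Gauss's law: E·2πrL = λ_enc L/ε₀.
E = |λ_enc|/(2πε₀r) = (9.21e-7)/(2π·8.85×10^-12·1.68) = 9.86e3 N/C.

E = 9.86e3 N/C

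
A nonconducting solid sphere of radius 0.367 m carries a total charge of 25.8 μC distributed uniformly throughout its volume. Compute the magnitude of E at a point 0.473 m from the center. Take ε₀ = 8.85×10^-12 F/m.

|E| = 1.04×10^6 N/C

Symmetry ⇒ E = E(r) r̂. Gaussian sphere of radius r = 0.473 m (r > R, so the entire charge is enclosed).
Q_enc = 25.8 μC = 2.58×10^-5 C.
Applying ∮E·dA = Q_enc/ε₀ with Φ = E(4πr²):
E = |Q_enc|/(4πε₀r²) = (2.58×10^-5)/(4π·8.85×10^-12·(0.473)²) = 1.04×10^6 N/C.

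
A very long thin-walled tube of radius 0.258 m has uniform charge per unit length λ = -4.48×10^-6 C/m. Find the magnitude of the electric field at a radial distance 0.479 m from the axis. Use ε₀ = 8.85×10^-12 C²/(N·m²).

E = 1.68e5 V/m

Take a coaxial cylindrical Gaussian surface of radius r = 0.479 m and length L (r > 0.258 m).
The full line charge is enclosed: λ_enc = -4.48e-6 C/m.
Gauss's law: E·2πrL = λ_enc L/ε₀.
E = |λ_enc|/(2πε₀r) = (4.48e-6)/(2π·8.85×10^-12·0.479) = 1.68×10^5 N/C.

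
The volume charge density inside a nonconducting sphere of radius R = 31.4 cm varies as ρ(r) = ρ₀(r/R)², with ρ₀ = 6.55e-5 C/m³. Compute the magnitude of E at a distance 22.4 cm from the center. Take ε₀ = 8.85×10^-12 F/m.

|E| = 1.69×10^5 V/m

By spherical symmetry E is radial; choose a Gaussian sphere of radius r = 22.4 cm (r < R).
Q_enc = ∫₀^r ρ(r')·4πr'² dr' = (4πρ₀/R²) ∫₀^r r'^4 dr' = 4πρ₀ r^5/(5·R²) = 9.416×10^-7 C.
Gauss's law: E·4πr² = Q_enc/ε₀.
E = |Q_enc|/(4πε₀r²) = (9.416×10^-7)/(4π·8.85×10^-12·(0.224)²) = 1.69×10^5 N/C.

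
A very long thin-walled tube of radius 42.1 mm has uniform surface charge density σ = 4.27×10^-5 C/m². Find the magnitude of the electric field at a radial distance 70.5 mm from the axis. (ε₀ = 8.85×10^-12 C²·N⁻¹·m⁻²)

|E| = 2.88×10^6 V/m

Coaxial Gaussian cylinder, radius r = 70.5 mm, length L (r > 42.1 mm).
The whole shell is enclosed: λ_enc = σ·2πR = (4.27×10^-5)·2π·(0.0421) = 1.13×10^-5 C/m.
By Gauss's law (flux through the curved wall only), E·2πrL = λ_enc L/ε₀.
E = |λ_enc|/(2πε₀r) = (1.13×10^-5)/(2π·8.85×10^-12·0.0705) = 2.88×10^6 N/C.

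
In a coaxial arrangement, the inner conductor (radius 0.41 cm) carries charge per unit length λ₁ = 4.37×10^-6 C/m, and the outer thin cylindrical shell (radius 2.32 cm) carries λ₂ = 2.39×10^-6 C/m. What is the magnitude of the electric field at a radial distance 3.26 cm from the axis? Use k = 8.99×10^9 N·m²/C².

E ≈ 3.73×10^6 V/m

Choose a coaxial cylinder of radius r = 3.26 cm (arbitrary length L) as the Gaussian surface (r > 2.32 cm, enclosing both).
λ_enc = λ₁ + λ₂ = (4.37e-6) + (2.39×10^-6) = 6.76×10^-6 C/m.
Gauss's law: E·2πrL = λ_enc L/ε₀.
E = 2k|λ_enc|/r = 2(8.99×10^9)(6.76×10^-6)/(0.0326) = 3.73×10^6 N/C.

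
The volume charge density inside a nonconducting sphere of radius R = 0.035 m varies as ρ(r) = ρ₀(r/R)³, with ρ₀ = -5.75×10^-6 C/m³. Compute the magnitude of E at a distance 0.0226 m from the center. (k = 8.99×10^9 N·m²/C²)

Take a concentric spherical Gaussian surface of radius r = 0.0226 m (r < R).
Integrate the density: Q_enc = 4π ∫₀^r ρ₀(r'/R)^3 r'² dr' = 4πρ₀ r^6/(6·R³) = -3.743×10^-11 C.
Applying ∮E·dA = Q_enc/ε₀ with Φ = E(4πr²):
E = k|Q_enc|/r² = (8.99×10^9)(3.743×10^-11)/(0.0226)² = 659 N/C.

|E| ≈ 659 N/C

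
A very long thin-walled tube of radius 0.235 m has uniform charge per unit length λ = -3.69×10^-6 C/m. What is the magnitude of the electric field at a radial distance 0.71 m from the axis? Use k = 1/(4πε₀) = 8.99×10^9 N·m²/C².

E ≈ 9.34×10^4 N/C

Take a coaxial cylindrical Gaussian surface of radius r = 0.71 m and length L (r > 0.235 m).
The full line charge is enclosed: λ_enc = -3.69×10^-6 C/m.
Gauss's law: E·2πrL = λ_enc L/ε₀.
E = 2k|λ_enc|/r = 2(8.99×10^9)(3.69e-6)/(0.71) = 9.34e4 N/C.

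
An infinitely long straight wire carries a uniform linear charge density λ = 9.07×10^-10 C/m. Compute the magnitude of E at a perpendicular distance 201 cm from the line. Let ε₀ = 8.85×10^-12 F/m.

E ≈ 8.11 V/m

By cylindrical symmetry E is radial; use a coaxial Gaussian cylinder of radius 201 cm and length L.
Q_enc = λL, so λ_enc = 9.07×10^-10 C/m.
Since E is radial and uniform over the curved surface, Φ = E·2πrL = Q_enc/ε₀ = λ_enc L/ε₀.
E = |λ_enc|/(2πε₀r) = (9.07e-10)/(2π·8.85×10^-12·2.01) = 8.11 N/C.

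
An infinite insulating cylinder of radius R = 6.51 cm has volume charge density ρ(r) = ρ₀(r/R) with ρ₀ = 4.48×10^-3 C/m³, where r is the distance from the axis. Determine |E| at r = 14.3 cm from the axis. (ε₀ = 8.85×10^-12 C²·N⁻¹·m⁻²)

Coaxial Gaussian cylinder, radius r = 14.3 cm, length L (r > R, full charge per length enclosed).
λ_enc = 2π ∫₀^R ρ₀(r'/R)^1 r' dr' = 2πρ₀R²/3 = 3.976×10^-5 C/m.
By Gauss's law (flux through the curved wall only), E·2πrL = λ_enc L/ε₀.
E = |λ_enc|/(2πε₀r) = (3.976e-5)/(2π·8.85×10^-12·0.143) = 5.00×10^6 N/C.

|E| ≈ 5.00e6 V/m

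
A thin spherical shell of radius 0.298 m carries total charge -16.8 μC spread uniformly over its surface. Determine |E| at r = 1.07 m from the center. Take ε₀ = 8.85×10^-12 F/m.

Symmetry ⇒ E = E(r) r̂. Gaussian sphere of radius r = 1.07 m (r > 0.298 m).
The entire shell is enclosed: Q_enc = -1.68×10^-5 C.
Applying ∮E·dA = Q_enc/ε₀ with Φ = E(4πr²):
E = |Q_enc|/(4πε₀r²) = (1.68×10^-5)/(4π·8.85×10^-12·(1.07)²) = 1.32×10^5 N/C.

E = 1.32e5 V/m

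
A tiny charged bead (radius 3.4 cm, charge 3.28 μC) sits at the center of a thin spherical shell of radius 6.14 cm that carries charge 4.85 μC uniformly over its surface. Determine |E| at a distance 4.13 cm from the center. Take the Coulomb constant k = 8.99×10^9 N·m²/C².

By spherical symmetry E is radial; choose a Gaussian sphere of radius r = 4.13 cm (between the bodies, 3.4 cm < r < 6.14 cm).
The shell at 6.14 cm lies outside the Gaussian surface, so Q_enc = 3.28 μC = 3.28e-6 C.
Since E is radial and uniform over the Gaussian sphere, Φ = E·4πr² = Q_enc/ε₀.
E = k|Q_enc|/r² = (8.99×10^9)(3.28e-6)/(0.0413)² = 1.73e7 N/C.

E ≈ 1.73×10^7 N/C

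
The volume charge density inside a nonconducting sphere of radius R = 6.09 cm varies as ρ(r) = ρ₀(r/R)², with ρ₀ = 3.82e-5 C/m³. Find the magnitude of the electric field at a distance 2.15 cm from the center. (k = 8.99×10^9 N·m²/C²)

|E| ≈ 2.31×10^3 N/C

Use a concentric Gaussian sphere at r = 2.15 cm (r < R).
Integrate the density: Q_enc = 4π ∫₀^r ρ₀(r'/R)^2 r'² dr' = 4πρ₀ r^5/(5·R²) = 1.189e-10 C.
By Gauss's law, ∮E·dA = E·4πr² = Q_enc/ε₀.
E = k|Q_enc|/r² = (8.99×10^9)(1.189e-10)/(0.0215)² = 2.31×10^3 N/C.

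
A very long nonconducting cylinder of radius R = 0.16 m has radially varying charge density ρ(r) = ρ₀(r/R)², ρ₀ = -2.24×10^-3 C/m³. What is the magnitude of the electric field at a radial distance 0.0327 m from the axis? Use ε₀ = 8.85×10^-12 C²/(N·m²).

By cylindrical symmetry E is radial; use a coaxial Gaussian cylinder of radius 0.0327 m and length L (r < R).
λ_enc = ∫₀^r ρ(r')·2πr' dr' = (2πρ₀/R²)·r^4/4 = -1.572×10^-7 C/m.
Applying ∮E·dA = Q_enc/ε₀ with the end caps contributing no flux:
E = |λ_enc|/(2πε₀r) = (1.572e-7)/(2π·8.85×10^-12·0.0327) = 8.64×10^4 N/C.

|E| = 8.64×10^4 N/C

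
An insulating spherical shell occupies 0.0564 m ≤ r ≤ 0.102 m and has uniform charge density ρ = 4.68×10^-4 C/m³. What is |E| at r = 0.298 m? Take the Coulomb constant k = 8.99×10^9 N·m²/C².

|E| ≈ 1.75×10^5 N/C

Use a concentric Gaussian sphere at r = 0.298 m (r > 0.102 m, enclosing the whole shell).
Q_enc = ρ·(4π/3)(b³ − a³) = (4.68e-4)·(4π/3)·((0.102)³ − (0.0564)³) = 1.729×10^-6 C.
By Gauss's law, ∮E·dA = E·4πr² = Q_enc/ε₀.
E = k|Q_enc|/r² = (8.99×10^9)(1.729×10^-6)/(0.298)² = 1.75×10^5 N/C.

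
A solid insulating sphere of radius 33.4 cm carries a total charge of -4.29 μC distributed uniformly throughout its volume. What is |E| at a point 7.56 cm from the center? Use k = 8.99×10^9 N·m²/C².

E = 7.83e4 V/m

By spherical symmetry E is radial; choose a Gaussian sphere of radius r = 7.56 cm (r < R).
Only the charge within r is enclosed: Q_enc = Q·(r/R)³ = (-4.29 μC)·(7.56 cm/33.4 cm)³ = -4.975e-8 C.
By Gauss's law, ∮E·dA = E·4πr² = Q_enc/ε₀.
E = k|Q_enc|/r² = (8.99×10^9)(4.975×10^-8)/(0.0756)² = 7.83×10^4 N/C.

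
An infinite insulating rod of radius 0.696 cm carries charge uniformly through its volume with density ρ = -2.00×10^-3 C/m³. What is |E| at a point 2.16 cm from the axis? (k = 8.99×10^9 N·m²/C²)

|E| = 2.53×10^5 N/C

Take a coaxial cylindrical Gaussian surface of radius r = 2.16 cm and length L (r > 0.696 cm, full cross-section enclosed).
λ_enc = ρ·πR² = (-2.00×10^-3)π(0.00696)² = -3.044×10^-7 C/m.
Since E is radial and uniform over the curved surface, Φ = E·2πrL = Q_enc/ε₀ = λ_enc L/ε₀.
E = 2k|λ_enc|/r = 2(8.99×10^9)(3.044×10^-7)/(0.0216) = 2.53×10^5 N/C.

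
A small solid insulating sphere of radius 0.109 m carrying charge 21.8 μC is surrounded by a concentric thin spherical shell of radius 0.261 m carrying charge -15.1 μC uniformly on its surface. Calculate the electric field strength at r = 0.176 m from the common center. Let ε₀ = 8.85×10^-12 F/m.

Symmetry ⇒ E = E(r) r̂. Gaussian sphere of radius r = 0.176 m (between the bodies, 0.109 m < r < 0.261 m).
The shell at 0.261 m lies outside the Gaussian surface, so Q_enc = 21.8 μC = 2.18e-5 C.
Gauss's law: E·4πr² = Q_enc/ε₀.
E = |Q_enc|/(4πε₀r²) = (2.18×10^-5)/(4π·8.85×10^-12·(0.176)²) = 6.33×10^6 N/C.

|E| ≈ 6.33×10^6 V/m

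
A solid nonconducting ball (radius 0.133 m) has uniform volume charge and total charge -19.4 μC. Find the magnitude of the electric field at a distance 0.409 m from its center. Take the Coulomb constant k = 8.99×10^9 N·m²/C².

E = 1.04×10^6 N/C

Use a concentric Gaussian sphere at r = 0.409 m (r > R, so the entire charge is enclosed).
Q_enc = -19.4 μC = -1.94×10^-5 C.
Gauss's law: E·4πr² = Q_enc/ε₀.
E = k|Q_enc|/r² = (8.99×10^9)(1.94e-5)/(0.409)² = 1.04×10^6 N/C.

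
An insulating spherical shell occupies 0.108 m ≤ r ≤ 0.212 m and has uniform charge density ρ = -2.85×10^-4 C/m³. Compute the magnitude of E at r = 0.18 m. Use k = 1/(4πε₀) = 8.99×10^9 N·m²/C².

1.51e6 V/m

Symmetry ⇒ E = E(r) r̂. Gaussian sphere of radius r = 0.18 m (within the shell material, 0.108 m < r < 0.212 m).
Only the shell between 0.108 m and r is enclosed: Q_enc = ρ·(4π/3)(r³ − a³) = (-2.85e-4)·(4π/3)·((0.18)³ − (0.108)³) = -5.458×10^-6 C.
By Gauss's law, ∮E·dA = E·4πr² = Q_enc/ε₀.
E = k|Q_enc|/r² = (8.99×10^9)(5.458×10^-6)/(0.18)² = 1.51e6 N/C.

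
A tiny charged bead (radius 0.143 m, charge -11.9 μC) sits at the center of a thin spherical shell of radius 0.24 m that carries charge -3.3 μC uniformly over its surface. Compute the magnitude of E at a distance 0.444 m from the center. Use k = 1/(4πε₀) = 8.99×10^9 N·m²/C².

Use a concentric Gaussian sphere at r = 0.444 m (r > 0.24 m, enclosing both).
Q_enc = (-11.9 μC) + (-3.3 μC) = -1.52×10^-5 C.
Applying ∮E·dA = Q_enc/ε₀ with Φ = E(4πr²):
E = k|Q_enc|/r² = (8.99×10^9)(1.52×10^-5)/(0.444)² = 6.93×10^5 N/C.

6.93×10^5 N/C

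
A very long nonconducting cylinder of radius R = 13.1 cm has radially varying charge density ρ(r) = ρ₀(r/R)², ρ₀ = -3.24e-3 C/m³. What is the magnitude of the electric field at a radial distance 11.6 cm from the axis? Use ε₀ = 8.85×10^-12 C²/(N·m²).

By cylindrical symmetry E is radial; use a coaxial Gaussian cylinder of radius 11.6 cm and length L (r < R).
λ_enc = ∫₀^r ρ(r')·2πr' dr' = (2πρ₀/R²)·r^4/4 = -5.37×10^-5 C/m.
By Gauss's law (flux through the curved wall only), E·2πrL = λ_enc L/ε₀.
E = |λ_enc|/(2πε₀r) = (5.37×10^-5)/(2π·8.85×10^-12·0.116) = 8.32×10^6 N/C.

|E| = 8.32×10^6 N/C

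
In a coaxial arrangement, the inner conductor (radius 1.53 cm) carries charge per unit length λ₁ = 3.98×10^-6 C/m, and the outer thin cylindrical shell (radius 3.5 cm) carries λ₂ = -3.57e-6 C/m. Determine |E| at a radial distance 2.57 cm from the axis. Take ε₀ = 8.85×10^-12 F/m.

By cylindrical symmetry E is radial; use a coaxial Gaussian cylinder of radius 2.57 cm and length L (between the conductors, 1.53 cm < r < 3.5 cm).
Only the inner wire is enclosed; the outer shell contributes nothing inside itself. λ_enc = λ₁ = 3.98e-6 C/m.
Gauss's law: E·2πrL = λ_enc L/ε₀.
E = |λ_enc|/(2πε₀r) = (3.98×10^-6)/(2π·8.85×10^-12·0.0257) = 2.79e6 N/C.

E ≈ 2.79e6 N/C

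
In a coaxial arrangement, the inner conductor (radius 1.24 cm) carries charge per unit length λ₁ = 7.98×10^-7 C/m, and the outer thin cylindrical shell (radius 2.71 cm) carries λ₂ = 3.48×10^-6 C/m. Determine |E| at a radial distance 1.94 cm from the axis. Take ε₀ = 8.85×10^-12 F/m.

E = 7.40×10^5 N/C

Coaxial Gaussian cylinder, radius r = 1.94 cm, length L (between the conductors, 1.24 cm < r < 2.71 cm).
The shell at 2.71 cm lies outside the Gaussian surface, so λ_enc = λ₁ = 7.98×10^-7 C/m.
Gauss's law: E·2πrL = λ_enc L/ε₀.
E = |λ_enc|/(2πε₀r) = (7.98×10^-7)/(2π·8.85×10^-12·0.0194) = 7.40×10^5 N/C.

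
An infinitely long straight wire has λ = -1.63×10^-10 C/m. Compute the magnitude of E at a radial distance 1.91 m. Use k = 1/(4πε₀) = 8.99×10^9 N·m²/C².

E = 1.53 N/C

By cylindrical symmetry E is radial; use a coaxial Gaussian cylinder of radius 1.91 m and length L.
Q_enc = λL, so λ_enc = -1.63×10^-10 C/m.
By Gauss's law (flux through the curved wall only), E·2πrL = λ_enc L/ε₀.
E = 2k|λ_enc|/r = 2(8.99×10^9)(1.63×10^-10)/(1.91) = 1.53 N/C.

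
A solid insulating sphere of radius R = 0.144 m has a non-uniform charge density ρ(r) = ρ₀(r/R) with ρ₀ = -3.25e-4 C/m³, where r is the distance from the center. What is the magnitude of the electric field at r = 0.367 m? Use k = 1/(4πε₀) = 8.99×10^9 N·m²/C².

E = 2.03×10^5 N/C

By spherical symmetry E is radial; choose a Gaussian sphere of radius r = 0.367 m (r > R, all charge enclosed).
Q_enc = 4π ∫₀^R ρ₀(r'/R)^1 r'² dr' = 4πρ₀R³/4 = -3.049e-6 C.
By Gauss's law, ∮E·dA = E·4πr² = Q_enc/ε₀.
E = k|Q_enc|/r² = (8.99×10^9)(3.049e-6)/(0.367)² = 2.03×10^5 N/C.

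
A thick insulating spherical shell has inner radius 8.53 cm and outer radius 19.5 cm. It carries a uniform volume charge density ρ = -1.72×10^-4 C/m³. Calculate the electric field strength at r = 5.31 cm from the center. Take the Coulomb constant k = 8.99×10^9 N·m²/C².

By spherical symmetry E is radial; choose a Gaussian sphere of radius r = 5.31 cm (r < 8.53 cm, inside the empty cavity).
No charge is enclosed, so by Gauss's law E·4πr² = 0 ⇒ E = 0.

E = 0 (no enclosed charge)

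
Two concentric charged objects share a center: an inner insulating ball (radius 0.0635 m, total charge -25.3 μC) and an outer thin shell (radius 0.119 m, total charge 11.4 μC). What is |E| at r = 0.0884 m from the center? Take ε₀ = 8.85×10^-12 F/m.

Symmetry ⇒ E = E(r) r̂. Gaussian sphere of radius r = 0.0884 m (between the bodies, 0.0635 m < r < 0.119 m).
The shell at 0.119 m lies outside the Gaussian surface, so Q_enc = -25.3 μC = -2.53×10^-5 C.
Gauss's law: E·4πr² = Q_enc/ε₀.
E = |Q_enc|/(4πε₀r²) = (2.53×10^-5)/(4π·8.85×10^-12·(0.0884)²) = 2.91e7 N/C.

|E| = 2.91×10^7 V/m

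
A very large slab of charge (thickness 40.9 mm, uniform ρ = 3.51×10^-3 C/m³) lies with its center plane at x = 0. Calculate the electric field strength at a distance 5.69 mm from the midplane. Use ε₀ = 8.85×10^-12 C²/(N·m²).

By symmetry E is perpendicular to the slab. A Gaussian pillbox from −5.69 mm to +5.69 mm (face area A) lies entirely within the slab.
Q_enc = ρ·(2x)·A and flux = 2EA, so 2EA = 2ρxA/ε₀ ⇒ E = |ρ|x/ε₀.
E = (3.51×10^-3)(0.00569)/(8.85×10^-12) = 2.26×10^6 N/C.

E = 2.26e6 V/m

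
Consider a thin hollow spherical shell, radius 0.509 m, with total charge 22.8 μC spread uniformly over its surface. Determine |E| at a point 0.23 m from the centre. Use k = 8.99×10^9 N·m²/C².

E = 0 (no enclosed charge)

Take a concentric spherical Gaussian surface of radius r = 0.23 m (inside the shell, r < 0.509 m).
All the charge is outside the Gaussian surface: Q_enc = 0, hence E = 0 everywhere inside the shell.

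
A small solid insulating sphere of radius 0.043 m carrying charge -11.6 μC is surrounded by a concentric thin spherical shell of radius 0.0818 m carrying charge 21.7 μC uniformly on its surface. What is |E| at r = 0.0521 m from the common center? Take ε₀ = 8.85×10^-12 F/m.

|E| = 3.84e7 N/C

Use a concentric Gaussian sphere at r = 0.0521 m (between the bodies, 0.043 m < r < 0.0818 m).
Only the inner charge is enclosed; the outer shell contributes nothing inside itself. Q_enc = -11.6 μC = -1.16e-5 C.
Applying ∮E·dA = Q_enc/ε₀ with Φ = E(4πr²):
E = |Q_enc|/(4πε₀r²) = (1.16e-5)/(4π·8.85×10^-12·(0.0521)²) = 3.84×10^7 N/C.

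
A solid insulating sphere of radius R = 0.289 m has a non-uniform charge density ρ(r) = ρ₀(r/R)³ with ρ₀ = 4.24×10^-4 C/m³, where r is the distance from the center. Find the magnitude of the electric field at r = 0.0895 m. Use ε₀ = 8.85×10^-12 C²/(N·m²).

2.12e4 N/C

Symmetry ⇒ E = E(r) r̂. Gaussian sphere of radius r = 0.0895 m (r < R).
Integrate the density: Q_enc = 4π ∫₀^r ρ₀(r'/R)^3 r'² dr' = 4πρ₀ r^6/(6·R³) = 1.891×10^-8 C.
Gauss's law: E·4πr² = Q_enc/ε₀.
E = |Q_enc|/(4πε₀r²) = (1.891e-8)/(4π·8.85×10^-12·(0.0895)²) = 2.12×10^4 N/C.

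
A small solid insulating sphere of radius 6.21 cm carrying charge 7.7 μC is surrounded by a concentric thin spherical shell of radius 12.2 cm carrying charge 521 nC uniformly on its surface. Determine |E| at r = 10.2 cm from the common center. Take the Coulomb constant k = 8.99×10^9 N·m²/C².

|E| ≈ 6.65×10^6 V/m

By spherical symmetry E is radial; choose a Gaussian sphere of radius r = 10.2 cm (between the bodies, 6.21 cm < r < 12.2 cm).
Only the inner charge is enclosed; the outer shell contributes nothing inside itself. Q_enc = 7.7 μC = 7.70×10^-6 C.
Since E is radial and uniform over the Gaussian sphere, Φ = E·4πr² = Q_enc/ε₀.
E = k|Q_enc|/r² = (8.99×10^9)(7.70e-6)/(0.102)² = 6.65e6 N/C.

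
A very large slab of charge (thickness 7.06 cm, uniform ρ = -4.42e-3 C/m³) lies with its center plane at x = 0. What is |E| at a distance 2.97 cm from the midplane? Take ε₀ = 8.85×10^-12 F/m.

By symmetry E is perpendicular to the slab. A Gaussian pillbox from −2.97 cm to +2.97 cm (face area A) lies entirely within the slab.
Q_enc = ρ·(2x)·A and flux = 2EA, so 2EA = 2ρxA/ε₀ ⇒ E = |ρ|x/ε₀.
E = (4.42×10^-3)(0.0297)/(8.85×10^-12) = 1.48e7 N/C.

1.48×10^7 V/m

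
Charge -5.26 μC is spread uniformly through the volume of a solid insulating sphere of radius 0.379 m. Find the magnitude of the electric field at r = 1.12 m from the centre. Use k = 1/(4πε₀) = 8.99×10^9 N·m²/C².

|E| = 3.77×10^4 N/C

Use a concentric Gaussian sphere at r = 1.12 m (r > R, so the entire charge is enclosed).
Q_enc = -5.26 μC = -5.26e-6 C.
Since E is radial and uniform over the Gaussian sphere, Φ = E·4πr² = Q_enc/ε₀.
E = k|Q_enc|/r² = (8.99×10^9)(5.26×10^-6)/(1.12)² = 3.77×10^4 N/C.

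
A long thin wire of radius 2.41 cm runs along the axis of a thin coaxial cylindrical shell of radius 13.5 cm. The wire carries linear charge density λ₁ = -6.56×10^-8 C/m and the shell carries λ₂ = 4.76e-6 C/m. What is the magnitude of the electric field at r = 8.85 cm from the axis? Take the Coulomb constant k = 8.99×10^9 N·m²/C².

Coaxial Gaussian cylinder, radius r = 8.85 cm, length L (between the conductors, 2.41 cm < r < 13.5 cm).
Only the inner wire is enclosed; the outer shell contributes nothing inside itself. λ_enc = λ₁ = -6.56e-8 C/m.
Since E is radial and uniform over the curved surface, Φ = E·2πrL = Q_enc/ε₀ = λ_enc L/ε₀.
E = 2k|λ_enc|/r = 2(8.99×10^9)(6.56e-8)/(0.0885) = 1.33×10^4 N/C.

E ≈ 1.33e4 N/C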